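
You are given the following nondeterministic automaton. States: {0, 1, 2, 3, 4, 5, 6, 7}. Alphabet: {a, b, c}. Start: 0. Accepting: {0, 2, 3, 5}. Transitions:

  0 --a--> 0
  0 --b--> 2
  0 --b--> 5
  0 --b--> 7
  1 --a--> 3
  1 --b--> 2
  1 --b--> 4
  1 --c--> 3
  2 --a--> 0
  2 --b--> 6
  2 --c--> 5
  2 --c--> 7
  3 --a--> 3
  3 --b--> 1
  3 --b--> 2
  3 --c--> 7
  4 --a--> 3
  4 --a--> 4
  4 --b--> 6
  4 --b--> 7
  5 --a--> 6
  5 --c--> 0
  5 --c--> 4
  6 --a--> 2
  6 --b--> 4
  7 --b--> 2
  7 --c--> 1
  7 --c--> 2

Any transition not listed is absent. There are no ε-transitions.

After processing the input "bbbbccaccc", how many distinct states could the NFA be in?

3

Start in {0}.
Read 'b': 0→{2, 5, 7}; now {2, 5, 7}.
Read 'b': 2→{6}, 5→∅, 7→{2}; now {2, 6}.
Read 'b': 2→{6}, 6→{4}; now {4, 6}.
Read 'b': 4→{6, 7}, 6→{4}; now {4, 6, 7}.
Read 'c': 4→∅, 6→∅, 7→{1, 2}; now {1, 2}.
Read 'c': 1→{3}, 2→{5, 7}; now {3, 5, 7}.
Read 'a': 3→{3}, 5→{6}, 7→∅; now {3, 6}.
Read 'c': 3→{7}, 6→∅; now {7}.
Read 'c': 7→{1, 2}; now {1, 2}.
Read 'c': 1→{3}, 2→{5, 7}; now {3, 5, 7}.
That set has 3 states.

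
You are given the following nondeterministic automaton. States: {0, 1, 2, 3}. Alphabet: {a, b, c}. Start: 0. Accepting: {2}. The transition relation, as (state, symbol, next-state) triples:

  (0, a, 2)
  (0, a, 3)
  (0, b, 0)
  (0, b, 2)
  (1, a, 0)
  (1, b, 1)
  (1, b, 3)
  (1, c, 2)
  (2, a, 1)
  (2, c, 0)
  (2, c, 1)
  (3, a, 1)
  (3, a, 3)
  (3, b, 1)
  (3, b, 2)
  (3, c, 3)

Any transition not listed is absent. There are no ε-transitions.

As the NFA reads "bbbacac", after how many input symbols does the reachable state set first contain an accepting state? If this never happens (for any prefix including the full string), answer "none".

Start in {0}.
Read 'b': 0→{0, 2}; now {0, 2}.
None of the earlier sets intersect F, but {0, 2} does.

1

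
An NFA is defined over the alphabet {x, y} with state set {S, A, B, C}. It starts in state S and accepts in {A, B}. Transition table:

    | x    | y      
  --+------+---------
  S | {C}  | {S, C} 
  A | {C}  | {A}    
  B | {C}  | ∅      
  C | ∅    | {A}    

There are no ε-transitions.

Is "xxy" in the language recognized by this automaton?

No

Start in {S}.
Read 'x': S→{C}; now {C}.
Read 'x': C→∅; now ∅.
The set is empty and remains empty for the remaining 1 symbol.
The final set ∅ contains no accepting state.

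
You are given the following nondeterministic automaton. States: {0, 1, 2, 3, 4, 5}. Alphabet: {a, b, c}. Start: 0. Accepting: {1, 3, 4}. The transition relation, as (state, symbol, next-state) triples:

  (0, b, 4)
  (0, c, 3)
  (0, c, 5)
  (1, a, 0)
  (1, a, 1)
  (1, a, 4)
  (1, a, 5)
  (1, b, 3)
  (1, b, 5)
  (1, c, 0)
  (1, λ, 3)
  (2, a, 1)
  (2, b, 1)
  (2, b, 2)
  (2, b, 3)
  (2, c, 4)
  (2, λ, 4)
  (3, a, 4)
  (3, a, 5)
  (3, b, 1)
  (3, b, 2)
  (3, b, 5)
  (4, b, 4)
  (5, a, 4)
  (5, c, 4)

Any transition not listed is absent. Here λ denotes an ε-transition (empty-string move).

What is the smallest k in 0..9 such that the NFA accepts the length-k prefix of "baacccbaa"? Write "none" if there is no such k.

1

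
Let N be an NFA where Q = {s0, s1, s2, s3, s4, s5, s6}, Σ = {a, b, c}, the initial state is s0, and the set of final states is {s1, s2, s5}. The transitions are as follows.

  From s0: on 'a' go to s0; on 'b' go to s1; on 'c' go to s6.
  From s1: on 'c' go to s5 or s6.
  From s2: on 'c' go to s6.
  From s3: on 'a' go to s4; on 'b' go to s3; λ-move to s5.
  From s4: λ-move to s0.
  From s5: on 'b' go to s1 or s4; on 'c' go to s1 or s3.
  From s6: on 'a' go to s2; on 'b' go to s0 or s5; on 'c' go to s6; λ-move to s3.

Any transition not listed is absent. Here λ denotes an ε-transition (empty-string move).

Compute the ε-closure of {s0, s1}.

Begin with {s0, s1}.
No ε-moves leave this set, so the closure equals the set itself.

{s0, s1}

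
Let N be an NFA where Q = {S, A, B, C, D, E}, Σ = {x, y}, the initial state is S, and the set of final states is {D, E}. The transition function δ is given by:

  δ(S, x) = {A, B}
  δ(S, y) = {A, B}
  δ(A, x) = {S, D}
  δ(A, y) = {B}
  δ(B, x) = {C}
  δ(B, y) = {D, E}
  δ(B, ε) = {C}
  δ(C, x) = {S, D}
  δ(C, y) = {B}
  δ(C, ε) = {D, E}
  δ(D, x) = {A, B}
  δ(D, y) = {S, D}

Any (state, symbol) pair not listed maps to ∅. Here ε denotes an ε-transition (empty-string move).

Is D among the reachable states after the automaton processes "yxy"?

Yes

Start in {S}.
Read 'y': {S} → {A, B, C, D, E}.
Read 'x': {A, B, C, D, E} → {S, A, B, C, D, E}.
Read 'y': {S, A, B, C, D, E} → {S, A, B, C, D, E}.
State D is in {S, A, B, C, D, E}.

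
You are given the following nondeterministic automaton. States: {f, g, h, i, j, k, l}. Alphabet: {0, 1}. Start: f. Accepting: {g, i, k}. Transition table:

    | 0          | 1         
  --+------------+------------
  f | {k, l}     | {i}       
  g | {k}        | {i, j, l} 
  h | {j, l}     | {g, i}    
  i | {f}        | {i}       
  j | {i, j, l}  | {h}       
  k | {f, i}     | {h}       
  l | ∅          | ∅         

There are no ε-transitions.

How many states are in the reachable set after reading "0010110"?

Start in {f}.
Read '0': f→{k, l}; now {k, l}.
Read '0': k→{f, i}, l→∅; now {f, i}.
Read '1': f→{i}, i→{i}; now {i}.
Read '0': i→{f}; now {f}.
Read '1': f→{i}; now {i}.
Read '1': i→{i}; now {i}.
Read '0': i→{f}; now {f}.
That set has 1 state.

1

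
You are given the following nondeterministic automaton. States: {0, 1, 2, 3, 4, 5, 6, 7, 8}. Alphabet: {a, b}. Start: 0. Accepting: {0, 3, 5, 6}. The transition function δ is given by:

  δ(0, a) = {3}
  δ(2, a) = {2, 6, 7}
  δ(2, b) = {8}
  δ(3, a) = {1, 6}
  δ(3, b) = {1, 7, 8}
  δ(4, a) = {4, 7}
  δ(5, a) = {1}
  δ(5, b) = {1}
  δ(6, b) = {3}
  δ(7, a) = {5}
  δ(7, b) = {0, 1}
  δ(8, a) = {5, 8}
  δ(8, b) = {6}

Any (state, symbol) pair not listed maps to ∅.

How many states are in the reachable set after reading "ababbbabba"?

Start in {0}.
Read 'a': {0} → {3}.
Read 'b': {3} → {1, 7, 8}.
Read 'a': {1, 7, 8} → {5, 8}.
Read 'b': {5, 8} → {1, 6}.
Read 'b': {1, 6} → {3}.
Read 'b': {3} → {1, 7, 8}.
Read 'a': {1, 7, 8} → {5, 8}.
Read 'b': {5, 8} → {1, 6}.
Read 'b': {1, 6} → {3}.
Read 'a': {3} → {1, 6}.
That set has 2 states.

2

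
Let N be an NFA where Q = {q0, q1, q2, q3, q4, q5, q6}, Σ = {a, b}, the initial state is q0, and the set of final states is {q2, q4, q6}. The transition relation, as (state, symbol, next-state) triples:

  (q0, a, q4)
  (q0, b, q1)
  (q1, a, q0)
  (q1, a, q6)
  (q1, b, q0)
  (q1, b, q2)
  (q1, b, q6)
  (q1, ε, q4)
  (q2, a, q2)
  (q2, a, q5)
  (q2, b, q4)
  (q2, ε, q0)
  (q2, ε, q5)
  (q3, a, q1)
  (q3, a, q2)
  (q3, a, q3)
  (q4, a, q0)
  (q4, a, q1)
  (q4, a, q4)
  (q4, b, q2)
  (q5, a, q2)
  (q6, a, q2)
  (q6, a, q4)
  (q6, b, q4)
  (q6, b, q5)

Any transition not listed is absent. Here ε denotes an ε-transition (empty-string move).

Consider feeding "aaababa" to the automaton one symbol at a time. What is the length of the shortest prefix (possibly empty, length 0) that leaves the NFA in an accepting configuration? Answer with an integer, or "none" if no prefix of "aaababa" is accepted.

Start in {q0}.
Read 'a': q0→{q4}; now {q4}.
None of the earlier sets intersect F, but {q4} does.

1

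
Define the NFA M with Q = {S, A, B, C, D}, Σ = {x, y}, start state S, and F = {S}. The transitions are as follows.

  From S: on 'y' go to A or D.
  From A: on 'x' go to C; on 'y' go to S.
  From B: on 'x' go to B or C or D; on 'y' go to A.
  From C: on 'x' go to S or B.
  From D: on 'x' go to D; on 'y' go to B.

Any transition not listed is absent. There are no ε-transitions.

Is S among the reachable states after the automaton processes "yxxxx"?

Start in {S}.
Read 'y': S→{A, D}; now {A, D}.
Read 'x': A→{C}, D→{D}; now {C, D}.
Read 'x': C→{S, B}, D→{D}; now {S, B, D}.
Read 'x': S→∅, B→{B, C, D}, D→{D}; now {B, C, D}.
Read 'x': B→{B, C, D}, C→{S, B}, D→{D}; now {S, B, C, D}.
State S is in {S, B, C, D}.

Yes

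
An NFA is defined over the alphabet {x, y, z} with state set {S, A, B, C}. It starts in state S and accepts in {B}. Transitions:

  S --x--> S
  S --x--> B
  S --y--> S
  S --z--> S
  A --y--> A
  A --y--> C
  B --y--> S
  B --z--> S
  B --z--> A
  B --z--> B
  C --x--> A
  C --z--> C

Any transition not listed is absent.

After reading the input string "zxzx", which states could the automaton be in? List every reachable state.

{S, B}

Start in {S}.
Read 'z': {S} → {S}.
Read 'x': {S} → {S, B}.
Read 'z': {S, B} → {S, A, B}.
Read 'x': {S, A, B} → {S, B}.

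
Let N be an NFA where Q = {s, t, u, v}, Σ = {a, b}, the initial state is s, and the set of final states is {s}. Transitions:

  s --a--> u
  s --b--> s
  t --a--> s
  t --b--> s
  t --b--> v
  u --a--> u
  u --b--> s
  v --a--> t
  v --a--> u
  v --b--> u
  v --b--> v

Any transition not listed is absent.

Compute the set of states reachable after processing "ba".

Start in {s}.
Read 'b': {s} → {s}.
Read 'a': {s} → {u}.

{u}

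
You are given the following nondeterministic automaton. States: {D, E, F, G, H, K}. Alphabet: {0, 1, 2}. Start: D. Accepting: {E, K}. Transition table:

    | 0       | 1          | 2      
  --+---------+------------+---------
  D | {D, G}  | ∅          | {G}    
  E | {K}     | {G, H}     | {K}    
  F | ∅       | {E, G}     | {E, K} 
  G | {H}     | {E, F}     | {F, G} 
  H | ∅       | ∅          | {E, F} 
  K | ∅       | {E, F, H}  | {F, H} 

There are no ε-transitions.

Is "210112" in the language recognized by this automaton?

Start in {D}.
Read '2': {D} → {G}.
Read '1': {G} → {E, F}.
Read '0': {E, F} → {K}.
Read '1': {K} → {E, F, H}.
Read '1': {E, F, H} → {E, G, H}.
Read '2': {E, G, H} → {E, F, G, K}.
The final set {E, F, G, K} contains the accepting states E, K.

Yes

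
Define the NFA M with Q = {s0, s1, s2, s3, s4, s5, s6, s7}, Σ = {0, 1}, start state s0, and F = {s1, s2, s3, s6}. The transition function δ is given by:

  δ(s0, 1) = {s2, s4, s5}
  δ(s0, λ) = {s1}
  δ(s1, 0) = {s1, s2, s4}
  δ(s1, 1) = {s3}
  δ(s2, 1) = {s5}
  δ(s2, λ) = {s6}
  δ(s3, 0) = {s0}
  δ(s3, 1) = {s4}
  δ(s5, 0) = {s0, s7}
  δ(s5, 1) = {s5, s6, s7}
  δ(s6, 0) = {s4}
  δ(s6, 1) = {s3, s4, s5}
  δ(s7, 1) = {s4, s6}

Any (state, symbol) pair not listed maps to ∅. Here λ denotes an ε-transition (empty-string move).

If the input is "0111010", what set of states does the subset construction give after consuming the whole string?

Start: ε-closure({s0}) = {s0, s1}.
Read '0': s0→∅, s1→{s1, s2, s4}; union {s1, s2, s4}; ε-closure = {s1, s2, s4, s6}.
Read '1': s1→{s3}, s2→{s5}, s4→∅, s6→{s3, s4, s5}; now {s3, s4, s5}.
Read '1': s3→{s4}, s4→∅, s5→{s5, s6, s7}; now {s4, s5, s6, s7}.
Read '1': s4→∅, s5→{s5, s6, s7}, s6→{s3, s4, s5}, s7→{s4, s6}; now {s3, s4, s5, s6, s7}.
Read '0': s3→{s0}, s4→∅, s5→{s0, s7}, s6→{s4}, s7→∅; union {s0, s4, s7}; ε-closure = {s0, s1, s4, s7}.
Read '1': s0→{s2, s4, s5}, s1→{s3}, s4→∅, s7→{s4, s6}; now {s2, s3, s4, s5, s6}.
Read '0': s2→∅, s3→{s0}, s4→∅, s5→{s0, s7}, s6→{s4}; union {s0, s4, s7}; ε-closure = {s0, s1, s4, s7}.

{s0, s1, s4, s7}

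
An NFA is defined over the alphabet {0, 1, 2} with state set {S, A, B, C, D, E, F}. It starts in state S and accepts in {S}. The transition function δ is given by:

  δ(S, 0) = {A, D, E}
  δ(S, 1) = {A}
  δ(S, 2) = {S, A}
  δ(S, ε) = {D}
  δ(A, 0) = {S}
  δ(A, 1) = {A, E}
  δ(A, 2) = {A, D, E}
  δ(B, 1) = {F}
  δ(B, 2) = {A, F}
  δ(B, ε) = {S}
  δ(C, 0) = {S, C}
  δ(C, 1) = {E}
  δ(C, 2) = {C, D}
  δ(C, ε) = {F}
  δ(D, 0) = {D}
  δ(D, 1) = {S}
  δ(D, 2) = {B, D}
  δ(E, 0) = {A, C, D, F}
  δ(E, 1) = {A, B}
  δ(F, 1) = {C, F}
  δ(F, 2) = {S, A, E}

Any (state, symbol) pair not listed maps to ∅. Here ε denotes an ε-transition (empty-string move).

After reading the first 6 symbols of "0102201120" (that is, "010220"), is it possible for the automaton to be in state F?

Yes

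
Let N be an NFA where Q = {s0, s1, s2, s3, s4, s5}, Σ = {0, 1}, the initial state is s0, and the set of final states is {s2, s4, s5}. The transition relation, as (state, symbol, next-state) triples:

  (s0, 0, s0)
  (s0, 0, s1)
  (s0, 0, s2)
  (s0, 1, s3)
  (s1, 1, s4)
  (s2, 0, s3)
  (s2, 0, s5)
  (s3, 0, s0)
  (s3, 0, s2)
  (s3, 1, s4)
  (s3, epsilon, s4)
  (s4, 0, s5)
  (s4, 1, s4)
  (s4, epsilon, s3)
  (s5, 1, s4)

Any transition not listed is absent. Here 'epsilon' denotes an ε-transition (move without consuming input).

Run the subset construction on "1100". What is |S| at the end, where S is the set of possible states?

Start in {s0}.
Read '1': s0→{s3}; union {s3}; ε-closure = {s3, s4}.
Read '1': s3→{s4}, s4→{s4}; union {s4}; ε-closure = {s3, s4}.
Read '0': s3→{s0, s2}, s4→{s5}; now {s0, s2, s5}.
Read '0': s0→{s0, s1, s2}, s2→{s3, s5}, s5→∅; union {s0, s1, s2, s3, s5}; ε-closure = {s0, s1, s2, s3, s4, s5}.
That set has 6 states.

6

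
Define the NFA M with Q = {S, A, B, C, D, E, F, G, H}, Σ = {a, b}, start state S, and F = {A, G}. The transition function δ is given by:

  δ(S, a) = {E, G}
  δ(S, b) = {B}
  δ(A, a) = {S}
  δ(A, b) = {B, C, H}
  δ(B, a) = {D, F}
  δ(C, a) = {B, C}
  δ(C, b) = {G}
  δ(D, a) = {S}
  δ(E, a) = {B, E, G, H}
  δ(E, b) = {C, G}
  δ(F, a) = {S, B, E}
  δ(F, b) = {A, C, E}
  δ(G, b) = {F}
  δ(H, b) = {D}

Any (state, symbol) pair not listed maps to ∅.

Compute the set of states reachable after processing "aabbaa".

{B, C, D, E, F, G, H}

Start in {S}.
Read 'a': {S} → {E, G}.
Read 'a': {E, G} → {B, E, G, H}.
Read 'b': {B, E, G, H} → {C, D, F, G}.
Read 'b': {C, D, F, G} → {A, C, E, F, G}.
Read 'a': {A, C, E, F, G} → {S, B, C, E, G, H}.
Read 'a': {S, B, C, E, G, H} → {B, C, D, E, F, G, H}.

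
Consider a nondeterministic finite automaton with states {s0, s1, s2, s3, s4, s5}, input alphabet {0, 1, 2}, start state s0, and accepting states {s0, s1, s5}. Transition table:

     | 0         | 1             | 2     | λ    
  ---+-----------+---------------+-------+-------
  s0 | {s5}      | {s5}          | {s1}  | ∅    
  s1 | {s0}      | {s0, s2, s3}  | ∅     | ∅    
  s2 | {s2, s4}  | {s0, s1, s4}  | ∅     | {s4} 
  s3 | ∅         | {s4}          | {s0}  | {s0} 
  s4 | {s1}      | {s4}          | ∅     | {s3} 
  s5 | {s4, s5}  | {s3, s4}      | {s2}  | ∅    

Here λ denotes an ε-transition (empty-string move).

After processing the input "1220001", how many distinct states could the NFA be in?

5

Start in {s0}.
Read '1': {s0} → {s5}.
Read '2': {s5} → {s0, s2, s3, s4}.
Read '2': {s0, s2, s3, s4} → {s0, s1}.
Read '0': {s0, s1} → {s0, s5}.
Read '0': {s0, s5} → {s0, s3, s4, s5}.
Read '0': {s0, s3, s4, s5} → {s0, s1, s3, s4, s5}.
Read '1': {s0, s1, s3, s4, s5} → {s0, s2, s3, s4, s5}.
That set has 5 states.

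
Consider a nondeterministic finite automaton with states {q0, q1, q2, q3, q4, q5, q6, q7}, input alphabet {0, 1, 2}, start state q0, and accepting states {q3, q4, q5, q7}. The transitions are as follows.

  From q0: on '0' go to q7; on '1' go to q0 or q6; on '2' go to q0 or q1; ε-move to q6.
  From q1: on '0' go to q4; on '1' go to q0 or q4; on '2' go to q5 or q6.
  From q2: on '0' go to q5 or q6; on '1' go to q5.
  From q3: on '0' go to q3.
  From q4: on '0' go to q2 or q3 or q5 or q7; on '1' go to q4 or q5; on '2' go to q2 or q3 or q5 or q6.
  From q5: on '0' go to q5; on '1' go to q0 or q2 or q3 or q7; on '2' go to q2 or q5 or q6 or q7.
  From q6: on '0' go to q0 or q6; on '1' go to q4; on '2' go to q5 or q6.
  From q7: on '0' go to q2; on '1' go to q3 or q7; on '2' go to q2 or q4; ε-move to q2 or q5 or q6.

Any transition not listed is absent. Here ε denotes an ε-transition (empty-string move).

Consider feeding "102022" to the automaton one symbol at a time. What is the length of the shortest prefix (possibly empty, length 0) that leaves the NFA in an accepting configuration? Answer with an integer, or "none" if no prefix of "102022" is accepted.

Start: ε-closure({q0}) = {q0, q6}.
Read '1': {q0, q6} → {q0, q4, q6}.
None of the earlier sets intersect F, but {q0, q4, q6} does.

1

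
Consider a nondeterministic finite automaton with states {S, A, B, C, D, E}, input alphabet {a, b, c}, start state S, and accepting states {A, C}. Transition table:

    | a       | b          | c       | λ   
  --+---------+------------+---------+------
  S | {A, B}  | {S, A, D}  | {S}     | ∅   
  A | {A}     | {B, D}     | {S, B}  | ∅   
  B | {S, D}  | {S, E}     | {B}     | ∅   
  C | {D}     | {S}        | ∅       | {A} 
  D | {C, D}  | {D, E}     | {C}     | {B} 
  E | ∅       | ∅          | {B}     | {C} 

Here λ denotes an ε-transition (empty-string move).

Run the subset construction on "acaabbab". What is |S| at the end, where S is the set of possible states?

Start in {S}.
Read 'a': {S} → {A, B}.
Read 'c': {A, B} → {S, B}.
Read 'a': {S, B} → {S, A, B, D}.
Read 'a': {S, A, B, D} → {S, A, B, C, D}.
Read 'b': {S, A, B, C, D} → {S, A, B, C, D, E}.
Read 'b': {S, A, B, C, D, E} → {S, A, B, C, D, E}.
Read 'a': {S, A, B, C, D, E} → {S, A, B, C, D}.
Read 'b': {S, A, B, C, D} → {S, A, B, C, D, E}.
That set has 6 states.

6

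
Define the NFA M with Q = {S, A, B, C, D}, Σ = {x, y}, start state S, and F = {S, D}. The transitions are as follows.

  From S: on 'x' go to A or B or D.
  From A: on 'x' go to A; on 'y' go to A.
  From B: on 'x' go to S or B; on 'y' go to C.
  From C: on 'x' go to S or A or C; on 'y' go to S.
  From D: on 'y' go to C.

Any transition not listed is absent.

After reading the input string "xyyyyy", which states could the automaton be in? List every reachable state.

Start in {S}.
Read 'x': S→{A, B, D}; now {A, B, D}.
Read 'y': A→{A}, B→{C}, D→{C}; now {A, C}.
Read 'y': A→{A}, C→{S}; now {S, A}.
Read 'y': S→∅, A→{A}; now {A}.
Read 'y': A→{A}; now {A}.
Read 'y': A→{A}; now {A}.

{A}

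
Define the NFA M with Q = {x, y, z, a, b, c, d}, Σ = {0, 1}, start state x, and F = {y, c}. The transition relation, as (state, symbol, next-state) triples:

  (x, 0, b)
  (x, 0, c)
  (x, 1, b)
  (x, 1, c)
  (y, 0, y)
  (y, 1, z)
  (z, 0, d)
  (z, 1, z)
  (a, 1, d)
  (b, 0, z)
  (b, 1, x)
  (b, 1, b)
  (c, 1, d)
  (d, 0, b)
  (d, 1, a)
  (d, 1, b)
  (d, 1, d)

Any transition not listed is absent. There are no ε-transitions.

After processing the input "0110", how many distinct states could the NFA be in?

3

Start in {x}.
Read '0': x→{b, c}; now {b, c}.
Read '1': b→{x, b}, c→{d}; now {x, b, d}.
Read '1': x→{b, c}, b→{x, b}, d→{a, b, d}; now {x, a, b, c, d}.
Read '0': x→{b, c}, a→∅, b→{z}, c→∅, d→{b}; now {z, b, c}.
That set has 3 states.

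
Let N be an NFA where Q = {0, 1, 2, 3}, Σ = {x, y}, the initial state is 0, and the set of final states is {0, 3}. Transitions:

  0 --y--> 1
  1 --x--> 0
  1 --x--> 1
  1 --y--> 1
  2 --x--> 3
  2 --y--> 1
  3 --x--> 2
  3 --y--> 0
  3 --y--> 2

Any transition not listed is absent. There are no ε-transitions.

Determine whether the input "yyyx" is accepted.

Yes

Start in {0}.
Read 'y': {0} → {1}.
Read 'y': {1} → {1}.
Read 'y': {1} → {1}.
Read 'x': {1} → {0, 1}.
The final set {0, 1} contains the accepting state 0.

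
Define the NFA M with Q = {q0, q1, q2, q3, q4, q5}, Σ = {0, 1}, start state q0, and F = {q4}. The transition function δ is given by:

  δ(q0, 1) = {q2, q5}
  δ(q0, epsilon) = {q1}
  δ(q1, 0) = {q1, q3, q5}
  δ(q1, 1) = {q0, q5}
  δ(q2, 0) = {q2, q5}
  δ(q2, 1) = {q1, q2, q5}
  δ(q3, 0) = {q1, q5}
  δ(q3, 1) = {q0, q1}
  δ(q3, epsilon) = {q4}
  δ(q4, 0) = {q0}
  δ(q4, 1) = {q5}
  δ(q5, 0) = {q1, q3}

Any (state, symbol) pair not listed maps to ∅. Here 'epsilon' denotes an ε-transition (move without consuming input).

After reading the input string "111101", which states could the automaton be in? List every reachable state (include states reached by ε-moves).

Start: ε-closure({q0}) = {q0, q1}.
Read '1': q0→{q2, q5}, q1→{q0, q5}; union {q0, q2, q5}; ε-closure = {q0, q1, q2, q5}.
Read '1': q0→{q2, q5}, q1→{q0, q5}, q2→{q1, q2, q5}, q5→∅; now {q0, q1, q2, q5}.
Read '1': q0→{q2, q5}, q1→{q0, q5}, q2→{q1, q2, q5}, q5→∅; now {q0, q1, q2, q5}.
Read '1': q0→{q2, q5}, q1→{q0, q5}, q2→{q1, q2, q5}, q5→∅; now {q0, q1, q2, q5}.
Read '0': q0→∅, q1→{q1, q3, q5}, q2→{q2, q5}, q5→{q1, q3}; union {q1, q2, q3, q5}; ε-closure = {q1, q2, q3, q4, q5}.
Read '1': q1→{q0, q5}, q2→{q1, q2, q5}, q3→{q0, q1}, q4→{q5}, q5→∅; now {q0, q1, q2, q5}.

{q0, q1, q2, q5}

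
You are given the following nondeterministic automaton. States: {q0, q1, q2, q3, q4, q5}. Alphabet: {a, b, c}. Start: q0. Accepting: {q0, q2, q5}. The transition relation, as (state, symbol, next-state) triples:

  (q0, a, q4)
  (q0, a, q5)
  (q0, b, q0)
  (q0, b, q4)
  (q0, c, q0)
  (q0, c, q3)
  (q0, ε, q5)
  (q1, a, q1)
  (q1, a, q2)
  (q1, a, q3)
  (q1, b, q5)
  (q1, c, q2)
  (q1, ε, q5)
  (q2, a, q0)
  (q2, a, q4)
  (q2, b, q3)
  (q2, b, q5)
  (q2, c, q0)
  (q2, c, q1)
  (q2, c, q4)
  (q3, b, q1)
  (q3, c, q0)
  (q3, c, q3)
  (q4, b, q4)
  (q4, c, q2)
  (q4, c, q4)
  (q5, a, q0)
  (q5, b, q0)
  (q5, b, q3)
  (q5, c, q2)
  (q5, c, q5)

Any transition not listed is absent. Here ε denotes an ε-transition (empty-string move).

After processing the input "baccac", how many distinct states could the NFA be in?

Start: ε-closure({q0}) = {q0, q5}.
Read 'b': {q0, q5} → {q0, q3, q4, q5}.
Read 'a': {q0, q3, q4, q5} → {q0, q4, q5}.
Read 'c': {q0, q4, q5} → {q0, q2, q3, q4, q5}.
Read 'c': {q0, q2, q3, q4, q5} → {q0, q1, q2, q3, q4, q5}.
Read 'a': {q0, q1, q2, q3, q4, q5} → {q0, q1, q2, q3, q4, q5}.
Read 'c': {q0, q1, q2, q3, q4, q5} → {q0, q1, q2, q3, q4, q5}.
That set has 6 states.

6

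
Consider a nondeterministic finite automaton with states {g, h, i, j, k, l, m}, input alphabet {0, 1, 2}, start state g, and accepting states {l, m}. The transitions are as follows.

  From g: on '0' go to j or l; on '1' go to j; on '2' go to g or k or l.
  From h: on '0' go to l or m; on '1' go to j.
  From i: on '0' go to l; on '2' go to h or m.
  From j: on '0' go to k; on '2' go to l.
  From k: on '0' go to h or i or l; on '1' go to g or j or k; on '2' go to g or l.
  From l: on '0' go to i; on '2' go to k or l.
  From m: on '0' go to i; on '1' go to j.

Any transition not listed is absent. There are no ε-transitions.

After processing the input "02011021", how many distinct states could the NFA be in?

Start in {g}.
Read '0': {g} → {j, l}.
Read '2': {j, l} → {k, l}.
Read '0': {k, l} → {h, i, l}.
Read '1': {h, i, l} → {j}.
Read '1': {j} → ∅.
The set is empty and remains empty for the remaining 3 symbols.
That set has 0 states.

0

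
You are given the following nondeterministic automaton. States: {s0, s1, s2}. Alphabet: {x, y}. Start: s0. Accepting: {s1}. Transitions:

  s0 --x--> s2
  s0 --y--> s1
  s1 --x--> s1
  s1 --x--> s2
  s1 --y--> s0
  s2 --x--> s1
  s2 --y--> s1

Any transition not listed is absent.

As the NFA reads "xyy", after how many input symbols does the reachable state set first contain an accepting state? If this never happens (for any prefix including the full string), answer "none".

2

Start in {s0}.
Read 'x': s0→{s2}; now {s2}.
Read 'y': s2→{s1}; now {s1}.
None of the earlier sets intersect F, but {s1} does.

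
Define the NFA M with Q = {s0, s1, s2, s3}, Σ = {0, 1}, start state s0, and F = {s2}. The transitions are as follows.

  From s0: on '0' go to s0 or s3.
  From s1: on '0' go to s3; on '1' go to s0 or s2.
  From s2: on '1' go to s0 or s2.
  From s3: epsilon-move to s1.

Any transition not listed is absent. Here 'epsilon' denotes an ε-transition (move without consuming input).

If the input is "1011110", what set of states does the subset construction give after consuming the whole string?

∅

Start in {s0}.
Read '1': s0→∅; now ∅.
The set is empty and remains empty for the remaining 6 symbols.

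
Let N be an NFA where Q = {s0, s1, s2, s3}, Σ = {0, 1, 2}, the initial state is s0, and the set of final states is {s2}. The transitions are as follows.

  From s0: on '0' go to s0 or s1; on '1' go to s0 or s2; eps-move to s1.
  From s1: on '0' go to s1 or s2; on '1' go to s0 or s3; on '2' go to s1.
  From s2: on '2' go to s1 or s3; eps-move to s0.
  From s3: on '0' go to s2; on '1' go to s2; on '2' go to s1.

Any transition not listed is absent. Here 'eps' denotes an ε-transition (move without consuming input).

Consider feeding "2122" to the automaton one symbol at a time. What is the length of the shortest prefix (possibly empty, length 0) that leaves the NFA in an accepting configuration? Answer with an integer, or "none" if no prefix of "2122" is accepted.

none

Start: ε-closure({s0}) = {s0, s1}.
Read '2': {s0, s1} → {s1}.
Read '1': {s1} → {s0, s1, s3}.
Read '2': {s0, s1, s3} → {s1}.
Read '2': {s1} → {s1}.
No reachable set along the way intersects F.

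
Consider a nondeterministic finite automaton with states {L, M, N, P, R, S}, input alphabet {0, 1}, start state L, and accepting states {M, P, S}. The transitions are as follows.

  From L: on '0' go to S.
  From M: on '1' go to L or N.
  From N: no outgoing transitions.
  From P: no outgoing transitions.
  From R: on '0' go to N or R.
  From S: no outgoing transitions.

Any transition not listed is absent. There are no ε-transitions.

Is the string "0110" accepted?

No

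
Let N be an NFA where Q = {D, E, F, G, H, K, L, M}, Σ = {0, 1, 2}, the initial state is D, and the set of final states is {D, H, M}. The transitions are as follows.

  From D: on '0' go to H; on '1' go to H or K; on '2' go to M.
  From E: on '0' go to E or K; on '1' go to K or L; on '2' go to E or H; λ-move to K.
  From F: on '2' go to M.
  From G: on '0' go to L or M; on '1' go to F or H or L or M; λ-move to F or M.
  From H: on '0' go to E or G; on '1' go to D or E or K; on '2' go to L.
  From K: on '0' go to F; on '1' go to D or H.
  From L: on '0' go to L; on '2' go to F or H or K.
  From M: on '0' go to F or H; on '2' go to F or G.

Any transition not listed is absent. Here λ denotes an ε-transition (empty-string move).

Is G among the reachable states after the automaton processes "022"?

No

Start in {D}.
Read '0': D→{H}; now {H}.
Read '2': H→{L}; now {L}.
Read '2': L→{F, H, K}; now {F, H, K}.
State G is not in {F, H, K}.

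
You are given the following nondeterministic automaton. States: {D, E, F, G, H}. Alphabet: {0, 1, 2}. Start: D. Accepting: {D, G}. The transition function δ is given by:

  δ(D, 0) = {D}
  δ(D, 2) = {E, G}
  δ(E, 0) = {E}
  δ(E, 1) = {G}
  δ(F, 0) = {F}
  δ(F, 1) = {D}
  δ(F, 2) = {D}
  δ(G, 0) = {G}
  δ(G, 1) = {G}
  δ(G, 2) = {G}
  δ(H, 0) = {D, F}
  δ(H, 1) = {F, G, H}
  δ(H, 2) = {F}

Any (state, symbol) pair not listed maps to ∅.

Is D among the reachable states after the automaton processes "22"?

Start in {D}.
Read '2': D→{E, G}; now {E, G}.
Read '2': E→∅, G→{G}; now {G}.
State D is not in {G}.

No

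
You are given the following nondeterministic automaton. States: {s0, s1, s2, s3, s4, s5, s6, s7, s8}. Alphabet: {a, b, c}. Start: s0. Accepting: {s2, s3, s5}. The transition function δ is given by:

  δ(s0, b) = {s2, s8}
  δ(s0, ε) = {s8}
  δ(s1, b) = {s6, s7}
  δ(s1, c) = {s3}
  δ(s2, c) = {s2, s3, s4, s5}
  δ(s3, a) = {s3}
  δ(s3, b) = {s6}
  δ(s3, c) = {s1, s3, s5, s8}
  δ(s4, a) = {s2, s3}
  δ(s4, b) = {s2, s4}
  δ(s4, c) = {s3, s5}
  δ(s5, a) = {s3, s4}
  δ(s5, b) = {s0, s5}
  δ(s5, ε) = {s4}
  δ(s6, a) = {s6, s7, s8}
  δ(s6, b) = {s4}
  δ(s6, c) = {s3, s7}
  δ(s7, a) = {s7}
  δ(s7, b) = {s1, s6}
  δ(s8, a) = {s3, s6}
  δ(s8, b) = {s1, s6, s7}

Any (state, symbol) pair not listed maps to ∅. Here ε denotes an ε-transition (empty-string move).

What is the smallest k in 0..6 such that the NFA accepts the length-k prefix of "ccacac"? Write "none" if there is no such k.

none

Start: ε-closure({s0}) = {s0, s8}.
Read 'c': {s0, s8} → ∅.
The set is empty and remains empty for the remaining 5 symbols.
No reachable set along the way intersects F.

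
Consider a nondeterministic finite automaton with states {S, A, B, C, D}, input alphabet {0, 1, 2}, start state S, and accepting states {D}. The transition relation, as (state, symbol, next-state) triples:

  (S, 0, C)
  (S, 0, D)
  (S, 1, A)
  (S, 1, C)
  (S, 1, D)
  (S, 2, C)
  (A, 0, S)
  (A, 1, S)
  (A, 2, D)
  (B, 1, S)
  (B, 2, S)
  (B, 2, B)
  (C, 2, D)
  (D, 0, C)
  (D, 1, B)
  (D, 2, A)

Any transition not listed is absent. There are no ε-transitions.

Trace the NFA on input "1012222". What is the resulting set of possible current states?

Start in {S}.
Read '1': S→{A, C, D}; now {A, C, D}.
Read '0': A→{S}, C→∅, D→{C}; now {S, C}.
Read '1': S→{A, C, D}, C→∅; now {A, C, D}.
Read '2': A→{D}, C→{D}, D→{A}; now {A, D}.
Read '2': A→{D}, D→{A}; now {A, D}.
Read '2': A→{D}, D→{A}; now {A, D}.
Read '2': A→{D}, D→{A}; now {A, D}.

{A, D}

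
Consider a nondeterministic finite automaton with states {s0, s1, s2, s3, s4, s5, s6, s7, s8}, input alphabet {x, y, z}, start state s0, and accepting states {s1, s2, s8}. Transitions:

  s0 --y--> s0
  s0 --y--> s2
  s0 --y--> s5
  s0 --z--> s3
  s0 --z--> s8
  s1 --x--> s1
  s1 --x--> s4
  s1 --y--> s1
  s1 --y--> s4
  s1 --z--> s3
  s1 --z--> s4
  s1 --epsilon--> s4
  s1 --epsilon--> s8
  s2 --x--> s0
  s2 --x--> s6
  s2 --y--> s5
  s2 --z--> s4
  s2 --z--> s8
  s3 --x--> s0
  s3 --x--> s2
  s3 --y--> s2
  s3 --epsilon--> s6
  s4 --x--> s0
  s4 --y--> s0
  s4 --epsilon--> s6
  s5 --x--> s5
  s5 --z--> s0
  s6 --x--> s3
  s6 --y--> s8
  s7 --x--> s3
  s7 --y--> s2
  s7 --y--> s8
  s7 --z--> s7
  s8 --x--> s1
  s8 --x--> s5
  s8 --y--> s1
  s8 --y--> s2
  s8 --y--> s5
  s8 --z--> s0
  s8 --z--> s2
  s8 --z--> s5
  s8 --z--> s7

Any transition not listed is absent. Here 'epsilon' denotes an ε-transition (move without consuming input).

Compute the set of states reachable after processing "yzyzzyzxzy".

{s0, s1, s2, s4, s5, s6, s8}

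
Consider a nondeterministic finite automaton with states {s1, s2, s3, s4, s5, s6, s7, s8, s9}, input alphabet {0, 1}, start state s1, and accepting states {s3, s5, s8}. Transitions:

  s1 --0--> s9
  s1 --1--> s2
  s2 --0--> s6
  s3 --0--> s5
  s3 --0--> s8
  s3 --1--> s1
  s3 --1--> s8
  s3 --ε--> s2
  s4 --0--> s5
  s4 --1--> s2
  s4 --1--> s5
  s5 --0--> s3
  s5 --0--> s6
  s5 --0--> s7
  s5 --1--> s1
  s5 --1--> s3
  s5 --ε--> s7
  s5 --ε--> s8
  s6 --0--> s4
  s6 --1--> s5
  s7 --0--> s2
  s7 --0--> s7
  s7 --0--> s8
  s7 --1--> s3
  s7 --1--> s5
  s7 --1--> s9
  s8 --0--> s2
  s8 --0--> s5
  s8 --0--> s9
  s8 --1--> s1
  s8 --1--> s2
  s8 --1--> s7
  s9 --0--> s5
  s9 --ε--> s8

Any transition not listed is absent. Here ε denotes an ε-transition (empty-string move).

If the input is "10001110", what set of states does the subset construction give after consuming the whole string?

Start in {s1}.
Read '1': s1→{s2}; now {s2}.
Read '0': s2→{s6}; now {s6}.
Read '0': s6→{s4}; now {s4}.
Read '0': s4→{s5}; union {s5}; ε-closure = {s5, s7, s8}.
Read '1': s5→{s1, s3}, s7→{s3, s5, s9}, s8→{s1, s2, s7}; union {s1, s2, s3, s5, s7, s9}; ε-closure = {s1, s2, s3, s5, s7, s8, s9}.
Read '1': s1→{s2}, s2→∅, s3→{s1, s8}, s5→{s1, s3}, s7→{s3, s5, s9}, s8→{s1, s2, s7}, s9→∅; now {s1, s2, s3, s5, s7, s8, s9}.
Read '1': s1→{s2}, s2→∅, s3→{s1, s8}, s5→{s1, s3}, s7→{s3, s5, s9}, s8→{s1, s2, s7}, s9→∅; now {s1, s2, s3, s5, s7, s8, s9}.
Read '0': s1→{s9}, s2→{s6}, s3→{s5, s8}, s5→{s3, s6, s7}, s7→{s2, s7, s8}, s8→{s2, s5, s9}, s9→{s5}; now {s2, s3, s5, s6, s7, s8, s9}.

{s2, s3, s5, s6, s7, s8, s9}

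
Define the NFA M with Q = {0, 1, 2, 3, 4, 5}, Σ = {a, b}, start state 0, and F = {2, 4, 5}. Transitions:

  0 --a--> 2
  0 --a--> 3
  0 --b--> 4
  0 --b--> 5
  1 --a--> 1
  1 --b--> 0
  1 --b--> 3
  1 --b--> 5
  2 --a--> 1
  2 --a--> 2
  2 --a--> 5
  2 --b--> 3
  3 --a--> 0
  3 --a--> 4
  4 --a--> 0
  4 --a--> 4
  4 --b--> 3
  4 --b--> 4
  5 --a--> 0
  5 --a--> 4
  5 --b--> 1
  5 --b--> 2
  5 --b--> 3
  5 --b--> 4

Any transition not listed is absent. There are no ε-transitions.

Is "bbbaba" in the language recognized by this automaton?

Start in {0}.
Read 'b': {0} → {4, 5}.
Read 'b': {4, 5} → {1, 2, 3, 4}.
Read 'b': {1, 2, 3, 4} → {0, 3, 4, 5}.
Read 'a': {0, 3, 4, 5} → {0, 2, 3, 4}.
Read 'b': {0, 2, 3, 4} → {3, 4, 5}.
Read 'a': {3, 4, 5} → {0, 4}.
The final set {0, 4} contains the accepting state 4.

Yes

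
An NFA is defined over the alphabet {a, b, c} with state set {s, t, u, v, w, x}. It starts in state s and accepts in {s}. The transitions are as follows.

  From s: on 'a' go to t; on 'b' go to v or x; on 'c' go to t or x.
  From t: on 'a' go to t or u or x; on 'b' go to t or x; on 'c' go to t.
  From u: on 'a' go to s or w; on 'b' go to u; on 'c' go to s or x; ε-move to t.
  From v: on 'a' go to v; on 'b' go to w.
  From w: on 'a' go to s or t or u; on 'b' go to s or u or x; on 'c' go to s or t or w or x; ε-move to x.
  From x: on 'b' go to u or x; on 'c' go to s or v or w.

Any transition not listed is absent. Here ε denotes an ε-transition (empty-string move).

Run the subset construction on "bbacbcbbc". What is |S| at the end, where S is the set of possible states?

5

Start in {s}.
Read 'b': {s} → {v, x}.
Read 'b': {v, x} → {t, u, w, x}.
Read 'a': {t, u, w, x} → {s, t, u, w, x}.
Read 'c': {s, t, u, w, x} → {s, t, v, w, x}.
Read 'b': {s, t, v, w, x} → {s, t, u, v, w, x}.
Read 'c': {s, t, u, v, w, x} → {s, t, v, w, x}.
Read 'b': {s, t, v, w, x} → {s, t, u, v, w, x}.
Read 'b': {s, t, u, v, w, x} → {s, t, u, v, w, x}.
Read 'c': {s, t, u, v, w, x} → {s, t, v, w, x}.
That set has 5 states.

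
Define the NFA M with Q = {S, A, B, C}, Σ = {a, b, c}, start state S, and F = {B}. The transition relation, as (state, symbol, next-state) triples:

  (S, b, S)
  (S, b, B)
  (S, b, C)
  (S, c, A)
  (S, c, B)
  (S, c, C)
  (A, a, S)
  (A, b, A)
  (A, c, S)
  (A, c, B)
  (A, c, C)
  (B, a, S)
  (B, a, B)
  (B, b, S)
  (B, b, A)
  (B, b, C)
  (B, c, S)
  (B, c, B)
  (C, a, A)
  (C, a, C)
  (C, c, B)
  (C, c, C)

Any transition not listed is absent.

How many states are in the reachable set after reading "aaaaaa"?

0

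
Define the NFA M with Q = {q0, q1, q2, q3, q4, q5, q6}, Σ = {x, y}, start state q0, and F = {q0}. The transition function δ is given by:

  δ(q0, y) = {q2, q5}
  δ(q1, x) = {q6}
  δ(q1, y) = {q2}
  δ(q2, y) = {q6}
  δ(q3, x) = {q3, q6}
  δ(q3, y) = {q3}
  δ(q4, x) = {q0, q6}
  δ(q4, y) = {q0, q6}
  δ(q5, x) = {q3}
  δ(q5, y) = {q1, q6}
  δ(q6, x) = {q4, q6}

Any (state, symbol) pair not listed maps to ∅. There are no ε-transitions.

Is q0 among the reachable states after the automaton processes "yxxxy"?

Yes

Start in {q0}.
Read 'y': q0→{q2, q5}; now {q2, q5}.
Read 'x': q2→∅, q5→{q3}; now {q3}.
Read 'x': q3→{q3, q6}; now {q3, q6}.
Read 'x': q3→{q3, q6}, q6→{q4, q6}; now {q3, q4, q6}.
Read 'y': q3→{q3}, q4→{q0, q6}, q6→∅; now {q0, q3, q6}.
State q0 is in {q0, q3, q6}.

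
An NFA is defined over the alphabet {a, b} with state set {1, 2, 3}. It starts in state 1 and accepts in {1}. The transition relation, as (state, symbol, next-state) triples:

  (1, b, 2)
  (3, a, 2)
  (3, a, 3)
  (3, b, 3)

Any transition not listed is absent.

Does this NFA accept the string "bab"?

Start in {1}.
Read 'b': 1→{2}; now {2}.
Read 'a': 2→∅; now ∅.
The set is empty and remains empty for the remaining 1 symbol.
The final set ∅ contains no accepting state.

No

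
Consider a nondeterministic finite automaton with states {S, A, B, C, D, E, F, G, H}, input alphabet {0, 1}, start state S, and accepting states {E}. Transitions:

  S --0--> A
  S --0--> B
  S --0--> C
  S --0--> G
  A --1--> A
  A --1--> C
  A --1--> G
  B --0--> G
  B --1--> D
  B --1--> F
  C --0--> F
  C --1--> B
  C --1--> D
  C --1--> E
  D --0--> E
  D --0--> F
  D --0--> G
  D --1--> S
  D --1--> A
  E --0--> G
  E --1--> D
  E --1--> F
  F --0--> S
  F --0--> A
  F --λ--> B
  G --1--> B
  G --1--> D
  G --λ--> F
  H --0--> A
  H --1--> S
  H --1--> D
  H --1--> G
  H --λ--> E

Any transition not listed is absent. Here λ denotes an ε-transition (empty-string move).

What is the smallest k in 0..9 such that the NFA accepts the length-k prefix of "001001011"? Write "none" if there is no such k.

Start in {S}.
Read '0': {S} → {A, B, C, F, G}.
Read '0': {A, B, C, F, G} → {S, A, B, F, G}.
Read '1': {S, A, B, F, G} → {A, B, C, D, F, G}.
Read '0': {A, B, C, D, F, G} → {S, A, B, E, F, G}.
None of the earlier sets intersect F, but {S, A, B, E, F, G} does.

4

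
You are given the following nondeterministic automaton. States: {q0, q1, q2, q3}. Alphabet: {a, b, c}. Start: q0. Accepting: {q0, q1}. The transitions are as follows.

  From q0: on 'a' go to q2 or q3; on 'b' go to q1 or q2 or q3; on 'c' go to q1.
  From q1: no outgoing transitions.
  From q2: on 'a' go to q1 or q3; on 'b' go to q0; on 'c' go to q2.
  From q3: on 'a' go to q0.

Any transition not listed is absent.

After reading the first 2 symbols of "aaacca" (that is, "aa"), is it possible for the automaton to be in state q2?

No

Start in {q0}.
Read 'a': {q0} → {q2, q3}.
Read 'a': {q2, q3} → {q0, q1, q3}.
State q2 is not in {q0, q1, q3}.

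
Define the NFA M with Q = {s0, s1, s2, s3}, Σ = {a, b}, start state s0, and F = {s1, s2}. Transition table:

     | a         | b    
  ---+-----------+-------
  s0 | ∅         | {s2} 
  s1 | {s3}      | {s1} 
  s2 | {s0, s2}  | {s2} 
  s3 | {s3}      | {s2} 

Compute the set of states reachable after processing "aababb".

Start in {s0}.
Read 'a': {s0} → ∅.
The set is empty and remains empty for the remaining 5 symbols.

∅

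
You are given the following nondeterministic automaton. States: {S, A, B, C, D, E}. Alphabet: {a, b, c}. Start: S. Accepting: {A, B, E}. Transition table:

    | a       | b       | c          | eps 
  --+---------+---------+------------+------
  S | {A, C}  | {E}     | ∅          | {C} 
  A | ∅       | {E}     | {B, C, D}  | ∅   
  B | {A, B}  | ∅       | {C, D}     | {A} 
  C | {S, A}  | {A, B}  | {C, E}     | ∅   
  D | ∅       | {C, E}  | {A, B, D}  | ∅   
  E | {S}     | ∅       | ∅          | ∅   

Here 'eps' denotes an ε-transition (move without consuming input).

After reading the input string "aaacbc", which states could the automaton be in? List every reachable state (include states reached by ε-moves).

Start: ε-closure({S}) = {S, C}.
Read 'a': S→{A, C}, C→{S, A}; now {S, A, C}.
Read 'a': S→{A, C}, A→∅, C→{S, A}; now {S, A, C}.
Read 'a': S→{A, C}, A→∅, C→{S, A}; now {S, A, C}.
Read 'c': S→∅, A→{B, C, D}, C→{C, E}; union {B, C, D, E}; ε-closure = {A, B, C, D, E}.
Read 'b': A→{E}, B→∅, C→{A, B}, D→{C, E}, E→∅; now {A, B, C, E}.
Read 'c': A→{B, C, D}, B→{C, D}, C→{C, E}, E→∅; union {B, C, D, E}; ε-closure = {A, B, C, D, E}.

{A, B, C, D, E}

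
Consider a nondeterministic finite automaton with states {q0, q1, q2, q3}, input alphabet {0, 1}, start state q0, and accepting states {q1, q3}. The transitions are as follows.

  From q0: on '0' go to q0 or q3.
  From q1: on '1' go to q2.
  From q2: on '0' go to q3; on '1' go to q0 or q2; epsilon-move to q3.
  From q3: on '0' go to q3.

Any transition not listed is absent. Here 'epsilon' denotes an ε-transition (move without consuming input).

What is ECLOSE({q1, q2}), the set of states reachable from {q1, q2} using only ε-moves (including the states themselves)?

Begin with {q1, q2}.
ε-move q2 → q3; add q3.

{q1, q2, q3}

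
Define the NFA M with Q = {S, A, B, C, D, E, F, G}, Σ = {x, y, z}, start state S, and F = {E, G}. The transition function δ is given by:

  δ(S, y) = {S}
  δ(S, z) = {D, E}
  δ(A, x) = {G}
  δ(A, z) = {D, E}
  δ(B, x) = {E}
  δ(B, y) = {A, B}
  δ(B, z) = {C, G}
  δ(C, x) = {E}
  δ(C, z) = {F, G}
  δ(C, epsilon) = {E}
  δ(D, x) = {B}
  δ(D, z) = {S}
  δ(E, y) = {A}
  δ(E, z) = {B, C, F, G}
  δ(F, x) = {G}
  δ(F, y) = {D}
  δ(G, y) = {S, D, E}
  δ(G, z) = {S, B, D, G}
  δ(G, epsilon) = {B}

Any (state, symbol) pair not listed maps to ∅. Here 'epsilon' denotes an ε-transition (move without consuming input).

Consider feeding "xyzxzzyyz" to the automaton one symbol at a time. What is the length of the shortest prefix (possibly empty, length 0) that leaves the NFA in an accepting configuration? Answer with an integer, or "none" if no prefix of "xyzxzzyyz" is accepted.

none

Start in {S}.
Read 'x': S→∅; now ∅.
The set is empty and remains empty for the remaining 8 symbols.
No reachable set along the way intersects F.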